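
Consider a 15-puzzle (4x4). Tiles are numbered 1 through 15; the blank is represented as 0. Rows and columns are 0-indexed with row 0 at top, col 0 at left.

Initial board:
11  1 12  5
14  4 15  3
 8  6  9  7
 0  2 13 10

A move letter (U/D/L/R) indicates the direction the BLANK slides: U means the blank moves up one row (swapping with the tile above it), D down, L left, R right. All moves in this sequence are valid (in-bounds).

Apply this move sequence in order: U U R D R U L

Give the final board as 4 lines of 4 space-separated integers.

Answer: 11  1 12  5
 4  0  6  3
14  9 15  7
 8  2 13 10

Derivation:
After move 1 (U):
11  1 12  5
14  4 15  3
 0  6  9  7
 8  2 13 10

After move 2 (U):
11  1 12  5
 0  4 15  3
14  6  9  7
 8  2 13 10

After move 3 (R):
11  1 12  5
 4  0 15  3
14  6  9  7
 8  2 13 10

After move 4 (D):
11  1 12  5
 4  6 15  3
14  0  9  7
 8  2 13 10

After move 5 (R):
11  1 12  5
 4  6 15  3
14  9  0  7
 8  2 13 10

After move 6 (U):
11  1 12  5
 4  6  0  3
14  9 15  7
 8  2 13 10

After move 7 (L):
11  1 12  5
 4  0  6  3
14  9 15  7
 8  2 13 10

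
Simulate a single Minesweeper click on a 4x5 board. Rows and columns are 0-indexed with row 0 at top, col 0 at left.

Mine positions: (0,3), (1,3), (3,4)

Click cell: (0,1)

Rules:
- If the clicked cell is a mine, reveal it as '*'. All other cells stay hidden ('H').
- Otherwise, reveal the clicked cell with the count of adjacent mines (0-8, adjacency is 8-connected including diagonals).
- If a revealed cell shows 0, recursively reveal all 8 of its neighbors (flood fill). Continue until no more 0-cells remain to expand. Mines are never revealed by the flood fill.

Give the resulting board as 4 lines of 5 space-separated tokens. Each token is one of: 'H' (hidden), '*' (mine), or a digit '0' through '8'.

0 0 2 H H
0 0 2 H H
0 0 1 2 H
0 0 0 1 H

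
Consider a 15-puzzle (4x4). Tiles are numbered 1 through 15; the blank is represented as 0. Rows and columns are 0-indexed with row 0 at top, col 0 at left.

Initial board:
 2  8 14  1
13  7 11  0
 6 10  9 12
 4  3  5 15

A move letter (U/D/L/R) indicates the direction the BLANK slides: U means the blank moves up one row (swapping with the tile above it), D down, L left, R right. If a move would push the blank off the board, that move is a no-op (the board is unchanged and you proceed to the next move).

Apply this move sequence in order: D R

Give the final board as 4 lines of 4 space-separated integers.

Answer:  2  8 14  1
13  7 11 12
 6 10  9  0
 4  3  5 15

Derivation:
After move 1 (D):
 2  8 14  1
13  7 11 12
 6 10  9  0
 4  3  5 15

After move 2 (R):
 2  8 14  1
13  7 11 12
 6 10  9  0
 4  3  5 15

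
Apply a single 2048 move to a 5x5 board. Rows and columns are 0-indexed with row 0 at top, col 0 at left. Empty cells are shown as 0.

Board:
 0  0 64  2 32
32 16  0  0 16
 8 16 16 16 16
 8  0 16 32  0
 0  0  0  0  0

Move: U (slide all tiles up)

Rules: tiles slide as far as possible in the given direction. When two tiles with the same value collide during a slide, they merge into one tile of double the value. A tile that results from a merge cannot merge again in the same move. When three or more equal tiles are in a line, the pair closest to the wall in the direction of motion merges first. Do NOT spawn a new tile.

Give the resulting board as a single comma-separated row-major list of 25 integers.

Answer: 32, 32, 64, 2, 32, 16, 0, 32, 16, 32, 0, 0, 0, 32, 0, 0, 0, 0, 0, 0, 0, 0, 0, 0, 0

Derivation:
Slide up:
col 0: [0, 32, 8, 8, 0] -> [32, 16, 0, 0, 0]
col 1: [0, 16, 16, 0, 0] -> [32, 0, 0, 0, 0]
col 2: [64, 0, 16, 16, 0] -> [64, 32, 0, 0, 0]
col 3: [2, 0, 16, 32, 0] -> [2, 16, 32, 0, 0]
col 4: [32, 16, 16, 0, 0] -> [32, 32, 0, 0, 0]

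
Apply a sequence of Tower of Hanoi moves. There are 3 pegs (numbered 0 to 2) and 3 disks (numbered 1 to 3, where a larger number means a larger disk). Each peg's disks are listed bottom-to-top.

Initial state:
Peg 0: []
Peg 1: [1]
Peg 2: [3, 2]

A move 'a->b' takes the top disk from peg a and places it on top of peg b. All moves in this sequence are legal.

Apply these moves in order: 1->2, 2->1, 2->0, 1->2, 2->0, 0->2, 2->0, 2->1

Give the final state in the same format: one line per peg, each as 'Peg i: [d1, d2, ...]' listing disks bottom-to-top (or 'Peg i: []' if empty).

After move 1 (1->2):
Peg 0: []
Peg 1: []
Peg 2: [3, 2, 1]

After move 2 (2->1):
Peg 0: []
Peg 1: [1]
Peg 2: [3, 2]

After move 3 (2->0):
Peg 0: [2]
Peg 1: [1]
Peg 2: [3]

After move 4 (1->2):
Peg 0: [2]
Peg 1: []
Peg 2: [3, 1]

After move 5 (2->0):
Peg 0: [2, 1]
Peg 1: []
Peg 2: [3]

After move 6 (0->2):
Peg 0: [2]
Peg 1: []
Peg 2: [3, 1]

After move 7 (2->0):
Peg 0: [2, 1]
Peg 1: []
Peg 2: [3]

After move 8 (2->1):
Peg 0: [2, 1]
Peg 1: [3]
Peg 2: []

Answer: Peg 0: [2, 1]
Peg 1: [3]
Peg 2: []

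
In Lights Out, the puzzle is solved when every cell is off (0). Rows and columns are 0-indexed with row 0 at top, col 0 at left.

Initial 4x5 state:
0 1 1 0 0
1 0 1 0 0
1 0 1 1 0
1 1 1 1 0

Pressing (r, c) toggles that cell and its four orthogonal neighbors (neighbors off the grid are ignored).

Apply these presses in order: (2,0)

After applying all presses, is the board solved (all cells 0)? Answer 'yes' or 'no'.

Answer: no

Derivation:
After press 1 at (2,0):
0 1 1 0 0
0 0 1 0 0
0 1 1 1 0
0 1 1 1 0

Lights still on: 9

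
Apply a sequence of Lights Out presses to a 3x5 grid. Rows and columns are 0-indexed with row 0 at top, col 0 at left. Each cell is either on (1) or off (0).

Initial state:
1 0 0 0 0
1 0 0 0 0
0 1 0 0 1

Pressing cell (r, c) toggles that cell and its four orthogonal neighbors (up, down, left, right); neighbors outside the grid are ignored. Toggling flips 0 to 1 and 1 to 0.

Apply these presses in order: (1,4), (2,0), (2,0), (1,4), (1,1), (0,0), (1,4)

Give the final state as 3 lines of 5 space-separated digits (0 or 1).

Answer: 0 0 0 0 1
1 1 1 1 1
0 0 0 0 0

Derivation:
After press 1 at (1,4):
1 0 0 0 1
1 0 0 1 1
0 1 0 0 0

After press 2 at (2,0):
1 0 0 0 1
0 0 0 1 1
1 0 0 0 0

After press 3 at (2,0):
1 0 0 0 1
1 0 0 1 1
0 1 0 0 0

After press 4 at (1,4):
1 0 0 0 0
1 0 0 0 0
0 1 0 0 1

After press 5 at (1,1):
1 1 0 0 0
0 1 1 0 0
0 0 0 0 1

After press 6 at (0,0):
0 0 0 0 0
1 1 1 0 0
0 0 0 0 1

After press 7 at (1,4):
0 0 0 0 1
1 1 1 1 1
0 0 0 0 0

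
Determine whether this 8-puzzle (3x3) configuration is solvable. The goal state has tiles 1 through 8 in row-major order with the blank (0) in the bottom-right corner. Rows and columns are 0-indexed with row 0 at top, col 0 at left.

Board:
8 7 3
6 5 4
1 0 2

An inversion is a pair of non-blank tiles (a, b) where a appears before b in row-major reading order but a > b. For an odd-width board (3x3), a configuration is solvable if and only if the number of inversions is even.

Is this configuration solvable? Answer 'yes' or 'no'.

Inversions (pairs i<j in row-major order where tile[i] > tile[j] > 0): 24
24 is even, so the puzzle is solvable.

Answer: yes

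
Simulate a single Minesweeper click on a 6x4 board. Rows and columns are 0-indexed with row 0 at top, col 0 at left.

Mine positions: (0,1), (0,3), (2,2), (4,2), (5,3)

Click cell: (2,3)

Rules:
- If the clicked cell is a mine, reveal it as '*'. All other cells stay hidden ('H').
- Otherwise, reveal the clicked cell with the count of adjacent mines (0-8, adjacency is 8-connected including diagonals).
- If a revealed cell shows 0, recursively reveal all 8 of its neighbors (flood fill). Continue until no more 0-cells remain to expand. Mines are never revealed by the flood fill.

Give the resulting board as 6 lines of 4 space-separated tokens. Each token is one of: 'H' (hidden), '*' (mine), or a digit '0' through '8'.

H H H H
H H H H
H H H 1
H H H H
H H H H
H H H H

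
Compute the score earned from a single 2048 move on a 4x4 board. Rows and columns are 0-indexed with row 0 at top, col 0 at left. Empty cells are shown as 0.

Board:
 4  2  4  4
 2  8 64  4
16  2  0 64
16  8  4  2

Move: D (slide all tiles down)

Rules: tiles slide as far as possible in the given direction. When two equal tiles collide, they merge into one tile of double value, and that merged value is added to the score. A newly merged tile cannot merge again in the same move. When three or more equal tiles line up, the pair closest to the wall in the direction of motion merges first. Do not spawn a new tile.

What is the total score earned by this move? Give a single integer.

Slide down:
col 0: [4, 2, 16, 16] -> [0, 4, 2, 32]  score +32 (running 32)
col 1: [2, 8, 2, 8] -> [2, 8, 2, 8]  score +0 (running 32)
col 2: [4, 64, 0, 4] -> [0, 4, 64, 4]  score +0 (running 32)
col 3: [4, 4, 64, 2] -> [0, 8, 64, 2]  score +8 (running 40)
Board after move:
 0  2  0  0
 4  8  4  8
 2  2 64 64
32  8  4  2

Answer: 40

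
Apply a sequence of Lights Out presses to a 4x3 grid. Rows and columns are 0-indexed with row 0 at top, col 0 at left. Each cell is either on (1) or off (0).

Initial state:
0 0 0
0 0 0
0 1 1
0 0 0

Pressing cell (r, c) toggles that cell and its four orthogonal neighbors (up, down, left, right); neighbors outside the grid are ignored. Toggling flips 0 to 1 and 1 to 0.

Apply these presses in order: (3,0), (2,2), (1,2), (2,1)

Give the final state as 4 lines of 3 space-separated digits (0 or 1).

Answer: 0 0 1
0 0 0
0 1 0
1 0 1

Derivation:
After press 1 at (3,0):
0 0 0
0 0 0
1 1 1
1 1 0

After press 2 at (2,2):
0 0 0
0 0 1
1 0 0
1 1 1

After press 3 at (1,2):
0 0 1
0 1 0
1 0 1
1 1 1

After press 4 at (2,1):
0 0 1
0 0 0
0 1 0
1 0 1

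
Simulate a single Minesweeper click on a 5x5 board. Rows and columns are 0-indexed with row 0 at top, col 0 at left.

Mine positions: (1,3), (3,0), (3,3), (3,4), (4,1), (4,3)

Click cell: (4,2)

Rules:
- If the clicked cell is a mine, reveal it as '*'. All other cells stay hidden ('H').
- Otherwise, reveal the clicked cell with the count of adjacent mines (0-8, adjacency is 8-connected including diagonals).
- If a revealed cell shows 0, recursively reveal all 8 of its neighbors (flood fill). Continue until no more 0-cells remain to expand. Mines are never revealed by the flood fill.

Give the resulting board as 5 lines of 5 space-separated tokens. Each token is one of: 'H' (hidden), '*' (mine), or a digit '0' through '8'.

H H H H H
H H H H H
H H H H H
H H H H H
H H 3 H H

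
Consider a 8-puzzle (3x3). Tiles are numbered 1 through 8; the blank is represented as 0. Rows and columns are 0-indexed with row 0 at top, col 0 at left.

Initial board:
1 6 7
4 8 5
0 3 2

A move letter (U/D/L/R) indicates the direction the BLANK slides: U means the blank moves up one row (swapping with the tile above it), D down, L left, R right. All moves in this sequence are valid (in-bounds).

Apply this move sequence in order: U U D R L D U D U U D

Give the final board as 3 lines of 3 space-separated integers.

After move 1 (U):
1 6 7
0 8 5
4 3 2

After move 2 (U):
0 6 7
1 8 5
4 3 2

After move 3 (D):
1 6 7
0 8 5
4 3 2

After move 4 (R):
1 6 7
8 0 5
4 3 2

After move 5 (L):
1 6 7
0 8 5
4 3 2

After move 6 (D):
1 6 7
4 8 5
0 3 2

After move 7 (U):
1 6 7
0 8 5
4 3 2

After move 8 (D):
1 6 7
4 8 5
0 3 2

After move 9 (U):
1 6 7
0 8 5
4 3 2

After move 10 (U):
0 6 7
1 8 5
4 3 2

After move 11 (D):
1 6 7
0 8 5
4 3 2

Answer: 1 6 7
0 8 5
4 3 2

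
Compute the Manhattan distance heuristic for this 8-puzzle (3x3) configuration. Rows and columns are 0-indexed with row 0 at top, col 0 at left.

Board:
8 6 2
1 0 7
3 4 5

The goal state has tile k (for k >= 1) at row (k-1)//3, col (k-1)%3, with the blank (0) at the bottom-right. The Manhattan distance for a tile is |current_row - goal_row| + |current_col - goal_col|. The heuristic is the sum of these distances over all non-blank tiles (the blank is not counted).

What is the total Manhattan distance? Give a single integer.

Tile 8: (0,0)->(2,1) = 3
Tile 6: (0,1)->(1,2) = 2
Tile 2: (0,2)->(0,1) = 1
Tile 1: (1,0)->(0,0) = 1
Tile 7: (1,2)->(2,0) = 3
Tile 3: (2,0)->(0,2) = 4
Tile 4: (2,1)->(1,0) = 2
Tile 5: (2,2)->(1,1) = 2
Sum: 3 + 2 + 1 + 1 + 3 + 4 + 2 + 2 = 18

Answer: 18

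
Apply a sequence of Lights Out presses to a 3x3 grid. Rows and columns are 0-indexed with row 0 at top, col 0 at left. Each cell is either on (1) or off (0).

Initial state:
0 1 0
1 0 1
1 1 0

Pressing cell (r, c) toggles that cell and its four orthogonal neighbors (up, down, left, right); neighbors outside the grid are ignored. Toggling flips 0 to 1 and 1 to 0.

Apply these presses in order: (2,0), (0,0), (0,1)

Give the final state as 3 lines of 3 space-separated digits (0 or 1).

Answer: 0 1 1
1 1 1
0 0 0

Derivation:
After press 1 at (2,0):
0 1 0
0 0 1
0 0 0

After press 2 at (0,0):
1 0 0
1 0 1
0 0 0

After press 3 at (0,1):
0 1 1
1 1 1
0 0 0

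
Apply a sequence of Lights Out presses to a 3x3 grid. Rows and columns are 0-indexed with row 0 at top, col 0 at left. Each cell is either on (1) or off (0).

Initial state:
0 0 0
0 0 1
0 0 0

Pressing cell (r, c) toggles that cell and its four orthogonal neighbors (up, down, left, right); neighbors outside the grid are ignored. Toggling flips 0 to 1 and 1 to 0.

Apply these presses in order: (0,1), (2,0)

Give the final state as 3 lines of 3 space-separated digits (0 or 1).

Answer: 1 1 1
1 1 1
1 1 0

Derivation:
After press 1 at (0,1):
1 1 1
0 1 1
0 0 0

After press 2 at (2,0):
1 1 1
1 1 1
1 1 0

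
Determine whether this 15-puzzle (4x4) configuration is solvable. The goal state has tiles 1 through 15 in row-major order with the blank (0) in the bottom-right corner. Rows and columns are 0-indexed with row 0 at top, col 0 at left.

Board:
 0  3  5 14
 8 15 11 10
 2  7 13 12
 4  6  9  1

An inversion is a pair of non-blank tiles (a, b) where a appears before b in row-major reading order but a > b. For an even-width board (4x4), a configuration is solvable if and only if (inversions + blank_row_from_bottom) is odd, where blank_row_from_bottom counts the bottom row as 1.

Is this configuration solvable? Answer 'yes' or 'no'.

Inversions: 60
Blank is in row 0 (0-indexed from top), which is row 4 counting from the bottom (bottom = 1).
60 + 4 = 64, which is even, so the puzzle is not solvable.

Answer: no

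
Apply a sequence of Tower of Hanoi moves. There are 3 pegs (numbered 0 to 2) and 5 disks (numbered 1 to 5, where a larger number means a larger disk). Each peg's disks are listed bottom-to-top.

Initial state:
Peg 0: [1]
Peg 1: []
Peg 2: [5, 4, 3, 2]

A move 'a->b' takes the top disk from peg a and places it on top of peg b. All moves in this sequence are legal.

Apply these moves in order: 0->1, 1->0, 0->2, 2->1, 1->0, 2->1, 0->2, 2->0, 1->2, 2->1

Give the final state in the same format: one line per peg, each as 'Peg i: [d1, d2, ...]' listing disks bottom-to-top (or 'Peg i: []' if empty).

After move 1 (0->1):
Peg 0: []
Peg 1: [1]
Peg 2: [5, 4, 3, 2]

After move 2 (1->0):
Peg 0: [1]
Peg 1: []
Peg 2: [5, 4, 3, 2]

After move 3 (0->2):
Peg 0: []
Peg 1: []
Peg 2: [5, 4, 3, 2, 1]

After move 4 (2->1):
Peg 0: []
Peg 1: [1]
Peg 2: [5, 4, 3, 2]

After move 5 (1->0):
Peg 0: [1]
Peg 1: []
Peg 2: [5, 4, 3, 2]

After move 6 (2->1):
Peg 0: [1]
Peg 1: [2]
Peg 2: [5, 4, 3]

After move 7 (0->2):
Peg 0: []
Peg 1: [2]
Peg 2: [5, 4, 3, 1]

After move 8 (2->0):
Peg 0: [1]
Peg 1: [2]
Peg 2: [5, 4, 3]

After move 9 (1->2):
Peg 0: [1]
Peg 1: []
Peg 2: [5, 4, 3, 2]

After move 10 (2->1):
Peg 0: [1]
Peg 1: [2]
Peg 2: [5, 4, 3]

Answer: Peg 0: [1]
Peg 1: [2]
Peg 2: [5, 4, 3]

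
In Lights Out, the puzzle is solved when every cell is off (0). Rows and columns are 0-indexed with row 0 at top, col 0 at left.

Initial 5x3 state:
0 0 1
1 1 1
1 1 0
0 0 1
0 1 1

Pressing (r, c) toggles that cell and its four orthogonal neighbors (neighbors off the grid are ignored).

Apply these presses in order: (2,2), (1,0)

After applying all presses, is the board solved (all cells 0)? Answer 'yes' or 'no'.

Answer: no

Derivation:
After press 1 at (2,2):
0 0 1
1 1 0
1 0 1
0 0 0
0 1 1

After press 2 at (1,0):
1 0 1
0 0 0
0 0 1
0 0 0
0 1 1

Lights still on: 5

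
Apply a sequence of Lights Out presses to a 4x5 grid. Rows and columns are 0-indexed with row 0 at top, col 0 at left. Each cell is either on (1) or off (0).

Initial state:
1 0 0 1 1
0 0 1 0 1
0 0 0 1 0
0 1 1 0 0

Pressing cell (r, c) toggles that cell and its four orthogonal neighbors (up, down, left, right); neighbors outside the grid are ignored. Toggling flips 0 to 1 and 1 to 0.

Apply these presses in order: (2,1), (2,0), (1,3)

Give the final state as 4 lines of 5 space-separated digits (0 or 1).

After press 1 at (2,1):
1 0 0 1 1
0 1 1 0 1
1 1 1 1 0
0 0 1 0 0

After press 2 at (2,0):
1 0 0 1 1
1 1 1 0 1
0 0 1 1 0
1 0 1 0 0

After press 3 at (1,3):
1 0 0 0 1
1 1 0 1 0
0 0 1 0 0
1 0 1 0 0

Answer: 1 0 0 0 1
1 1 0 1 0
0 0 1 0 0
1 0 1 0 0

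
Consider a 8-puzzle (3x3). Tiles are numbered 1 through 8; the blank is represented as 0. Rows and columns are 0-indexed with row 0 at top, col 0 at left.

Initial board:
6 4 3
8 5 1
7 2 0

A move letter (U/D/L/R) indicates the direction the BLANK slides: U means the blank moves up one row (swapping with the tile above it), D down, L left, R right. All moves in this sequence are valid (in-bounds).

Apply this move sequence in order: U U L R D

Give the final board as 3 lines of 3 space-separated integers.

After move 1 (U):
6 4 3
8 5 0
7 2 1

After move 2 (U):
6 4 0
8 5 3
7 2 1

After move 3 (L):
6 0 4
8 5 3
7 2 1

After move 4 (R):
6 4 0
8 5 3
7 2 1

After move 5 (D):
6 4 3
8 5 0
7 2 1

Answer: 6 4 3
8 5 0
7 2 1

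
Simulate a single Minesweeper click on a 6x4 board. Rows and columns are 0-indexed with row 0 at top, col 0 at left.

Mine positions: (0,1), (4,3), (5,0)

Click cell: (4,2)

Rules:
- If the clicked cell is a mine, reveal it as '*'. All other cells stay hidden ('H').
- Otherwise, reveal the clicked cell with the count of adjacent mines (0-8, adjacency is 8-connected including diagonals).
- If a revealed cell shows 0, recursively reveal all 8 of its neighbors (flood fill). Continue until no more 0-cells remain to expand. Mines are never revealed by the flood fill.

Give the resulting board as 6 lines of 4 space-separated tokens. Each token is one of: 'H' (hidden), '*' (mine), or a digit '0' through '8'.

H H H H
H H H H
H H H H
H H H H
H H 1 H
H H H H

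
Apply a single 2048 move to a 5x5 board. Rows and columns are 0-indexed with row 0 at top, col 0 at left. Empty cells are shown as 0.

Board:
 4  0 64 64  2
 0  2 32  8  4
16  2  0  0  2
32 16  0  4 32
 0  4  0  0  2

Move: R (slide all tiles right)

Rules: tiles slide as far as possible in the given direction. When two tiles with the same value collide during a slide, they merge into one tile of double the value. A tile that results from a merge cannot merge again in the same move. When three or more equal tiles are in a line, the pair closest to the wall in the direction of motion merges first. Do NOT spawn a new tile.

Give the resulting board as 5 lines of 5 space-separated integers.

Slide right:
row 0: [4, 0, 64, 64, 2] -> [0, 0, 4, 128, 2]
row 1: [0, 2, 32, 8, 4] -> [0, 2, 32, 8, 4]
row 2: [16, 2, 0, 0, 2] -> [0, 0, 0, 16, 4]
row 3: [32, 16, 0, 4, 32] -> [0, 32, 16, 4, 32]
row 4: [0, 4, 0, 0, 2] -> [0, 0, 0, 4, 2]

Answer:   0   0   4 128   2
  0   2  32   8   4
  0   0   0  16   4
  0  32  16   4  32
  0   0   0   4   2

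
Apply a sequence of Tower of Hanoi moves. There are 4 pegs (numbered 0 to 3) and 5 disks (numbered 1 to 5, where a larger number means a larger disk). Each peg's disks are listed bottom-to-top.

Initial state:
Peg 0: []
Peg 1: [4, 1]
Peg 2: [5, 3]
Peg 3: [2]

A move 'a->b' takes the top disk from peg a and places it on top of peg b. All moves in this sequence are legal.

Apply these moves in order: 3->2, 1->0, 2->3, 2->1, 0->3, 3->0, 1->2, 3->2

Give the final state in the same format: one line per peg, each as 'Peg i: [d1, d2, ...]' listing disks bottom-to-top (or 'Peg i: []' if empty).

Answer: Peg 0: [1]
Peg 1: [4]
Peg 2: [5, 3, 2]
Peg 3: []

Derivation:
After move 1 (3->2):
Peg 0: []
Peg 1: [4, 1]
Peg 2: [5, 3, 2]
Peg 3: []

After move 2 (1->0):
Peg 0: [1]
Peg 1: [4]
Peg 2: [5, 3, 2]
Peg 3: []

After move 3 (2->3):
Peg 0: [1]
Peg 1: [4]
Peg 2: [5, 3]
Peg 3: [2]

After move 4 (2->1):
Peg 0: [1]
Peg 1: [4, 3]
Peg 2: [5]
Peg 3: [2]

After move 5 (0->3):
Peg 0: []
Peg 1: [4, 3]
Peg 2: [5]
Peg 3: [2, 1]

After move 6 (3->0):
Peg 0: [1]
Peg 1: [4, 3]
Peg 2: [5]
Peg 3: [2]

After move 7 (1->2):
Peg 0: [1]
Peg 1: [4]
Peg 2: [5, 3]
Peg 3: [2]

After move 8 (3->2):
Peg 0: [1]
Peg 1: [4]
Peg 2: [5, 3, 2]
Peg 3: []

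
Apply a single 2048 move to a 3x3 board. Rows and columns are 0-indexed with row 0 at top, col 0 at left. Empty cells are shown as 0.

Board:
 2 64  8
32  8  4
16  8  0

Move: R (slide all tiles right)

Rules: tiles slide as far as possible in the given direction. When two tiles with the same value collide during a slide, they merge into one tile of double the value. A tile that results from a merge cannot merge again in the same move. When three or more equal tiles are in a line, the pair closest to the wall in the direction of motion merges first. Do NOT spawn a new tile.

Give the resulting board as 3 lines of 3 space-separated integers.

Answer:  2 64  8
32  8  4
 0 16  8

Derivation:
Slide right:
row 0: [2, 64, 8] -> [2, 64, 8]
row 1: [32, 8, 4] -> [32, 8, 4]
row 2: [16, 8, 0] -> [0, 16, 8]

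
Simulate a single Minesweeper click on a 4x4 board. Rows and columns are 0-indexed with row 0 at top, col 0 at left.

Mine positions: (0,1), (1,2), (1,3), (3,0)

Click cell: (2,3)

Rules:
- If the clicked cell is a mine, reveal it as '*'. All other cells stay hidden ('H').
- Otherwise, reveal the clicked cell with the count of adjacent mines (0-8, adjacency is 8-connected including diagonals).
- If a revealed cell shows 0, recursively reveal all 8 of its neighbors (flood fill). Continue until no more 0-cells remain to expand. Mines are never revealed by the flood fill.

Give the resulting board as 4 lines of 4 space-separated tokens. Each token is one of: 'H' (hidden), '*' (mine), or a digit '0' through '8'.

H H H H
H H H H
H H H 2
H H H H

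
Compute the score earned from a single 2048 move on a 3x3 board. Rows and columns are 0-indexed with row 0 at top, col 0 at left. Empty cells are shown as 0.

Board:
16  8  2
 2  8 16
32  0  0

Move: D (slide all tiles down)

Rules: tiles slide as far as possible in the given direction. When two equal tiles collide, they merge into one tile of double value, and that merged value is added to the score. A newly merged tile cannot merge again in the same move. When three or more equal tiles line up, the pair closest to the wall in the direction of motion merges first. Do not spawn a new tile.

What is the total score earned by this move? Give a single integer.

Answer: 16

Derivation:
Slide down:
col 0: [16, 2, 32] -> [16, 2, 32]  score +0 (running 0)
col 1: [8, 8, 0] -> [0, 0, 16]  score +16 (running 16)
col 2: [2, 16, 0] -> [0, 2, 16]  score +0 (running 16)
Board after move:
16  0  0
 2  0  2
32 16 16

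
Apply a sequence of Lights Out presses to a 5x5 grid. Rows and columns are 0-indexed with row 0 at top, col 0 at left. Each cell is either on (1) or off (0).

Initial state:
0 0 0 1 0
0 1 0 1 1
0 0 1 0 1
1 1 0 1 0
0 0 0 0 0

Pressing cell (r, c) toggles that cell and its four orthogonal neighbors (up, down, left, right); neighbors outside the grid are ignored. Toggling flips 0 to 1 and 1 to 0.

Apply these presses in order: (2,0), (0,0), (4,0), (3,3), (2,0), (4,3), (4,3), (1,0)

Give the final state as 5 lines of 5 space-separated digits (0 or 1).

After press 1 at (2,0):
0 0 0 1 0
1 1 0 1 1
1 1 1 0 1
0 1 0 1 0
0 0 0 0 0

After press 2 at (0,0):
1 1 0 1 0
0 1 0 1 1
1 1 1 0 1
0 1 0 1 0
0 0 0 0 0

After press 3 at (4,0):
1 1 0 1 0
0 1 0 1 1
1 1 1 0 1
1 1 0 1 0
1 1 0 0 0

After press 4 at (3,3):
1 1 0 1 0
0 1 0 1 1
1 1 1 1 1
1 1 1 0 1
1 1 0 1 0

After press 5 at (2,0):
1 1 0 1 0
1 1 0 1 1
0 0 1 1 1
0 1 1 0 1
1 1 0 1 0

After press 6 at (4,3):
1 1 0 1 0
1 1 0 1 1
0 0 1 1 1
0 1 1 1 1
1 1 1 0 1

After press 7 at (4,3):
1 1 0 1 0
1 1 0 1 1
0 0 1 1 1
0 1 1 0 1
1 1 0 1 0

After press 8 at (1,0):
0 1 0 1 0
0 0 0 1 1
1 0 1 1 1
0 1 1 0 1
1 1 0 1 0

Answer: 0 1 0 1 0
0 0 0 1 1
1 0 1 1 1
0 1 1 0 1
1 1 0 1 0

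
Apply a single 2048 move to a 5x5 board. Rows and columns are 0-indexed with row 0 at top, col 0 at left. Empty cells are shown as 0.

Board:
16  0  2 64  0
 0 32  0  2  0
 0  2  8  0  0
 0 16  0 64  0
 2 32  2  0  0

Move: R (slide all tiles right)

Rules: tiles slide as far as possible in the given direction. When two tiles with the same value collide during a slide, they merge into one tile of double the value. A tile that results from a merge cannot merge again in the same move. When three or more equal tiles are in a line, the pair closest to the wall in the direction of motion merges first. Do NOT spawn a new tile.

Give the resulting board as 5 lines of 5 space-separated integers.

Slide right:
row 0: [16, 0, 2, 64, 0] -> [0, 0, 16, 2, 64]
row 1: [0, 32, 0, 2, 0] -> [0, 0, 0, 32, 2]
row 2: [0, 2, 8, 0, 0] -> [0, 0, 0, 2, 8]
row 3: [0, 16, 0, 64, 0] -> [0, 0, 0, 16, 64]
row 4: [2, 32, 2, 0, 0] -> [0, 0, 2, 32, 2]

Answer:  0  0 16  2 64
 0  0  0 32  2
 0  0  0  2  8
 0  0  0 16 64
 0  0  2 32  2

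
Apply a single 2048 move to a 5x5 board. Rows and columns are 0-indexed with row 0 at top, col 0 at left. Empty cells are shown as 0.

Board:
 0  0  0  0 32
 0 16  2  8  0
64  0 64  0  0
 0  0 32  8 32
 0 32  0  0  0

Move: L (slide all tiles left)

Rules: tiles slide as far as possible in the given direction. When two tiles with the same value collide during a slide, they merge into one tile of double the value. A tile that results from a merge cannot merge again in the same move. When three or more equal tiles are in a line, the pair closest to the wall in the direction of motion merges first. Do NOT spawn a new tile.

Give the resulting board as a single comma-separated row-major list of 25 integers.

Answer: 32, 0, 0, 0, 0, 16, 2, 8, 0, 0, 128, 0, 0, 0, 0, 32, 8, 32, 0, 0, 32, 0, 0, 0, 0

Derivation:
Slide left:
row 0: [0, 0, 0, 0, 32] -> [32, 0, 0, 0, 0]
row 1: [0, 16, 2, 8, 0] -> [16, 2, 8, 0, 0]
row 2: [64, 0, 64, 0, 0] -> [128, 0, 0, 0, 0]
row 3: [0, 0, 32, 8, 32] -> [32, 8, 32, 0, 0]
row 4: [0, 32, 0, 0, 0] -> [32, 0, 0, 0, 0]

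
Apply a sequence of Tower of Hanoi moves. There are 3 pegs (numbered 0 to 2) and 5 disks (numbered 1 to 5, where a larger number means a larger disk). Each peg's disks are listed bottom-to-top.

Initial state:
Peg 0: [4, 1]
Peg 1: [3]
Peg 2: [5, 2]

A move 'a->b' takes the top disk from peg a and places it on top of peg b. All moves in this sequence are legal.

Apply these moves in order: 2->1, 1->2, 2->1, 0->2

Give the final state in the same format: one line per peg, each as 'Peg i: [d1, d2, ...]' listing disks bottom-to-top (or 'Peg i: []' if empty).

Answer: Peg 0: [4]
Peg 1: [3, 2]
Peg 2: [5, 1]

Derivation:
After move 1 (2->1):
Peg 0: [4, 1]
Peg 1: [3, 2]
Peg 2: [5]

After move 2 (1->2):
Peg 0: [4, 1]
Peg 1: [3]
Peg 2: [5, 2]

After move 3 (2->1):
Peg 0: [4, 1]
Peg 1: [3, 2]
Peg 2: [5]

After move 4 (0->2):
Peg 0: [4]
Peg 1: [3, 2]
Peg 2: [5, 1]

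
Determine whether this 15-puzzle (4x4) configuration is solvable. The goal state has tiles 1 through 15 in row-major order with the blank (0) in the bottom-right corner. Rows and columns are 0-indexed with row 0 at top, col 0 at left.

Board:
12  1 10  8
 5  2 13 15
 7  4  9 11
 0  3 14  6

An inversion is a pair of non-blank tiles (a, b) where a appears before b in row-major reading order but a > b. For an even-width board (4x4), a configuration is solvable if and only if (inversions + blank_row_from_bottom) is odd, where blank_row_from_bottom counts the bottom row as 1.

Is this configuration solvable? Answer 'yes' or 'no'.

Answer: yes

Derivation:
Inversions: 50
Blank is in row 3 (0-indexed from top), which is row 1 counting from the bottom (bottom = 1).
50 + 1 = 51, which is odd, so the puzzle is solvable.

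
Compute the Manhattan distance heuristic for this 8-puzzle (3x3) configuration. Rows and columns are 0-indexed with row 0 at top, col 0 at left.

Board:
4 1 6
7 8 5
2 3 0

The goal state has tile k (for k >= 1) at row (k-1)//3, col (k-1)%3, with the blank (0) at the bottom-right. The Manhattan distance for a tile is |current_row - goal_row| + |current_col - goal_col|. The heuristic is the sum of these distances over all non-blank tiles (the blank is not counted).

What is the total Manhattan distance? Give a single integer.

Answer: 12

Derivation:
Tile 4: (0,0)->(1,0) = 1
Tile 1: (0,1)->(0,0) = 1
Tile 6: (0,2)->(1,2) = 1
Tile 7: (1,0)->(2,0) = 1
Tile 8: (1,1)->(2,1) = 1
Tile 5: (1,2)->(1,1) = 1
Tile 2: (2,0)->(0,1) = 3
Tile 3: (2,1)->(0,2) = 3
Sum: 1 + 1 + 1 + 1 + 1 + 1 + 3 + 3 = 12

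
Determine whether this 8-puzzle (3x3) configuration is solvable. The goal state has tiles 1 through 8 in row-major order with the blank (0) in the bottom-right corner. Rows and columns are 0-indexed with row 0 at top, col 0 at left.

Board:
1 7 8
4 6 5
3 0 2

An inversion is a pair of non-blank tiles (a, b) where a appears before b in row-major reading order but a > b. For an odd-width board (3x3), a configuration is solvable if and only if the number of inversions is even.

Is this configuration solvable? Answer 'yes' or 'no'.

Inversions (pairs i<j in row-major order where tile[i] > tile[j] > 0): 18
18 is even, so the puzzle is solvable.

Answer: yes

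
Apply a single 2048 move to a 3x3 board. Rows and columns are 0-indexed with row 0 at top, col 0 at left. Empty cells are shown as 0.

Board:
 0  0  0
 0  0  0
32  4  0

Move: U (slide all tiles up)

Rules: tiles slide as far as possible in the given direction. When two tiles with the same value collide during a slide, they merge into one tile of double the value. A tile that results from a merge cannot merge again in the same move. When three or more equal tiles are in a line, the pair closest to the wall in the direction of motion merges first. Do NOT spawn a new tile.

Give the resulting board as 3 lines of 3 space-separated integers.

Slide up:
col 0: [0, 0, 32] -> [32, 0, 0]
col 1: [0, 0, 4] -> [4, 0, 0]
col 2: [0, 0, 0] -> [0, 0, 0]

Answer: 32  4  0
 0  0  0
 0  0  0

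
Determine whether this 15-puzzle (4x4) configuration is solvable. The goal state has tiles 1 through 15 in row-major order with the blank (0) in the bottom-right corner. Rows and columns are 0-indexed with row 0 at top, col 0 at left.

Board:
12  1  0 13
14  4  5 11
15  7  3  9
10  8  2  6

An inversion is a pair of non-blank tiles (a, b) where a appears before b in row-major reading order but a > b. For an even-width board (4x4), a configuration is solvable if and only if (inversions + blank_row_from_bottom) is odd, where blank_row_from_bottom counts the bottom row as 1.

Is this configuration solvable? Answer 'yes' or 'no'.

Inversions: 61
Blank is in row 0 (0-indexed from top), which is row 4 counting from the bottom (bottom = 1).
61 + 4 = 65, which is odd, so the puzzle is solvable.

Answer: yes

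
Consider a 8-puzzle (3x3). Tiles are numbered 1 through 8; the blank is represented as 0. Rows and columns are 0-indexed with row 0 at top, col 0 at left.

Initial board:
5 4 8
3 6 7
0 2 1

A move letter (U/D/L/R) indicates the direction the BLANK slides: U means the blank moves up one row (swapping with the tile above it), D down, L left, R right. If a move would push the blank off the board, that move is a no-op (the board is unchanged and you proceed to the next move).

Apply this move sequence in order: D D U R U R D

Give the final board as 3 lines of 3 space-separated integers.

Answer: 5 8 7
6 4 0
3 2 1

Derivation:
After move 1 (D):
5 4 8
3 6 7
0 2 1

After move 2 (D):
5 4 8
3 6 7
0 2 1

After move 3 (U):
5 4 8
0 6 7
3 2 1

After move 4 (R):
5 4 8
6 0 7
3 2 1

After move 5 (U):
5 0 8
6 4 7
3 2 1

After move 6 (R):
5 8 0
6 4 7
3 2 1

After move 7 (D):
5 8 7
6 4 0
3 2 1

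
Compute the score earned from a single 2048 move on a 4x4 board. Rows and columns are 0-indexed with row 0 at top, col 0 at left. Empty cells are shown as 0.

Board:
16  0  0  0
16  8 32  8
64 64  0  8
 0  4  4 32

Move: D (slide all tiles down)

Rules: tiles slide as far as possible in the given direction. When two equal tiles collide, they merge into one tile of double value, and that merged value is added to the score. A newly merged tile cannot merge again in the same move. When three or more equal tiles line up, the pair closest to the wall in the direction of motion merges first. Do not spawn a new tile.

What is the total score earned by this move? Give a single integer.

Answer: 48

Derivation:
Slide down:
col 0: [16, 16, 64, 0] -> [0, 0, 32, 64]  score +32 (running 32)
col 1: [0, 8, 64, 4] -> [0, 8, 64, 4]  score +0 (running 32)
col 2: [0, 32, 0, 4] -> [0, 0, 32, 4]  score +0 (running 32)
col 3: [0, 8, 8, 32] -> [0, 0, 16, 32]  score +16 (running 48)
Board after move:
 0  0  0  0
 0  8  0  0
32 64 32 16
64  4  4 32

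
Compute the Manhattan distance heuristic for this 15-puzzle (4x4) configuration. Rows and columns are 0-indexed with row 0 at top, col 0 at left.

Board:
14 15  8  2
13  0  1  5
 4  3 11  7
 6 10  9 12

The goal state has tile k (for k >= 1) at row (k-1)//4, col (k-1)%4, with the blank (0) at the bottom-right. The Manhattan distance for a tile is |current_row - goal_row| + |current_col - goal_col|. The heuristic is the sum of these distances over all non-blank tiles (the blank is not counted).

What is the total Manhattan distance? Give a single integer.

Answer: 38

Derivation:
Tile 14: at (0,0), goal (3,1), distance |0-3|+|0-1| = 4
Tile 15: at (0,1), goal (3,2), distance |0-3|+|1-2| = 4
Tile 8: at (0,2), goal (1,3), distance |0-1|+|2-3| = 2
Tile 2: at (0,3), goal (0,1), distance |0-0|+|3-1| = 2
Tile 13: at (1,0), goal (3,0), distance |1-3|+|0-0| = 2
Tile 1: at (1,2), goal (0,0), distance |1-0|+|2-0| = 3
Tile 5: at (1,3), goal (1,0), distance |1-1|+|3-0| = 3
Tile 4: at (2,0), goal (0,3), distance |2-0|+|0-3| = 5
Tile 3: at (2,1), goal (0,2), distance |2-0|+|1-2| = 3
Tile 11: at (2,2), goal (2,2), distance |2-2|+|2-2| = 0
Tile 7: at (2,3), goal (1,2), distance |2-1|+|3-2| = 2
Tile 6: at (3,0), goal (1,1), distance |3-1|+|0-1| = 3
Tile 10: at (3,1), goal (2,1), distance |3-2|+|1-1| = 1
Tile 9: at (3,2), goal (2,0), distance |3-2|+|2-0| = 3
Tile 12: at (3,3), goal (2,3), distance |3-2|+|3-3| = 1
Sum: 4 + 4 + 2 + 2 + 2 + 3 + 3 + 5 + 3 + 0 + 2 + 3 + 1 + 3 + 1 = 38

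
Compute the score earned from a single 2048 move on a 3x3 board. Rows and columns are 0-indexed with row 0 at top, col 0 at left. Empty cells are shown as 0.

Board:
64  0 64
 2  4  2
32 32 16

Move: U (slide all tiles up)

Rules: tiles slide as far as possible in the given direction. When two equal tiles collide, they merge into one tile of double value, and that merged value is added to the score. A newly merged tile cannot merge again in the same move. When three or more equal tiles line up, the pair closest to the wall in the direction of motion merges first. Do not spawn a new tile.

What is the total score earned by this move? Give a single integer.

Slide up:
col 0: [64, 2, 32] -> [64, 2, 32]  score +0 (running 0)
col 1: [0, 4, 32] -> [4, 32, 0]  score +0 (running 0)
col 2: [64, 2, 16] -> [64, 2, 16]  score +0 (running 0)
Board after move:
64  4 64
 2 32  2
32  0 16

Answer: 0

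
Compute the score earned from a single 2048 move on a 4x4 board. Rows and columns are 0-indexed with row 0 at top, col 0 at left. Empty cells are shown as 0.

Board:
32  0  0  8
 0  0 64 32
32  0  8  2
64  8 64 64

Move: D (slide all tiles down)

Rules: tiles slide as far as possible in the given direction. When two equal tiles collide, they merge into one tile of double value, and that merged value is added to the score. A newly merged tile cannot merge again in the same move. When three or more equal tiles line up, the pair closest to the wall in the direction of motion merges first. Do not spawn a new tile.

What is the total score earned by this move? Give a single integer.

Answer: 64

Derivation:
Slide down:
col 0: [32, 0, 32, 64] -> [0, 0, 64, 64]  score +64 (running 64)
col 1: [0, 0, 0, 8] -> [0, 0, 0, 8]  score +0 (running 64)
col 2: [0, 64, 8, 64] -> [0, 64, 8, 64]  score +0 (running 64)
col 3: [8, 32, 2, 64] -> [8, 32, 2, 64]  score +0 (running 64)
Board after move:
 0  0  0  8
 0  0 64 32
64  0  8  2
64  8 64 64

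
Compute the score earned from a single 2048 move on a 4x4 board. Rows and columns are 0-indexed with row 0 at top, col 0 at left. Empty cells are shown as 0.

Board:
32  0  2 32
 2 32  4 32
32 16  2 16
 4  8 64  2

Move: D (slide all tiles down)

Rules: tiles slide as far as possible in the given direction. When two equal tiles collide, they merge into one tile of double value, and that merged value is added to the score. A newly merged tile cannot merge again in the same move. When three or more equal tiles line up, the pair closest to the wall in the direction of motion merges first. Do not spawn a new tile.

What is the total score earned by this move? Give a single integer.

Slide down:
col 0: [32, 2, 32, 4] -> [32, 2, 32, 4]  score +0 (running 0)
col 1: [0, 32, 16, 8] -> [0, 32, 16, 8]  score +0 (running 0)
col 2: [2, 4, 2, 64] -> [2, 4, 2, 64]  score +0 (running 0)
col 3: [32, 32, 16, 2] -> [0, 64, 16, 2]  score +64 (running 64)
Board after move:
32  0  2  0
 2 32  4 64
32 16  2 16
 4  8 64  2

Answer: 64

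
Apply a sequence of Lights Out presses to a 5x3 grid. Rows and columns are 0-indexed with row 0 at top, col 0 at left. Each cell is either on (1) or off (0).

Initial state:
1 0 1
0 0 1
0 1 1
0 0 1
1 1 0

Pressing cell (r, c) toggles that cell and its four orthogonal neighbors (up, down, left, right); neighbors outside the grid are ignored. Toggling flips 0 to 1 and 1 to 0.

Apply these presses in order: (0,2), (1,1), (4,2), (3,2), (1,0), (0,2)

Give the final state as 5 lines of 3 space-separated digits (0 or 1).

After press 1 at (0,2):
1 1 0
0 0 0
0 1 1
0 0 1
1 1 0

After press 2 at (1,1):
1 0 0
1 1 1
0 0 1
0 0 1
1 1 0

After press 3 at (4,2):
1 0 0
1 1 1
0 0 1
0 0 0
1 0 1

After press 4 at (3,2):
1 0 0
1 1 1
0 0 0
0 1 1
1 0 0

After press 5 at (1,0):
0 0 0
0 0 1
1 0 0
0 1 1
1 0 0

After press 6 at (0,2):
0 1 1
0 0 0
1 0 0
0 1 1
1 0 0

Answer: 0 1 1
0 0 0
1 0 0
0 1 1
1 0 0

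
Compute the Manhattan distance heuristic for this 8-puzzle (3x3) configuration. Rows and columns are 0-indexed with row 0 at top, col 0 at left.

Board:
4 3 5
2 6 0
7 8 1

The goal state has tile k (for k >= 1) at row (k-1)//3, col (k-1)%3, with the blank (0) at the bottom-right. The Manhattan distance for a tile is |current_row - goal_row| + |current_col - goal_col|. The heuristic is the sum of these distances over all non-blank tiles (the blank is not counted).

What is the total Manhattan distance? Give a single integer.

Tile 4: (0,0)->(1,0) = 1
Tile 3: (0,1)->(0,2) = 1
Tile 5: (0,2)->(1,1) = 2
Tile 2: (1,0)->(0,1) = 2
Tile 6: (1,1)->(1,2) = 1
Tile 7: (2,0)->(2,0) = 0
Tile 8: (2,1)->(2,1) = 0
Tile 1: (2,2)->(0,0) = 4
Sum: 1 + 1 + 2 + 2 + 1 + 0 + 0 + 4 = 11

Answer: 11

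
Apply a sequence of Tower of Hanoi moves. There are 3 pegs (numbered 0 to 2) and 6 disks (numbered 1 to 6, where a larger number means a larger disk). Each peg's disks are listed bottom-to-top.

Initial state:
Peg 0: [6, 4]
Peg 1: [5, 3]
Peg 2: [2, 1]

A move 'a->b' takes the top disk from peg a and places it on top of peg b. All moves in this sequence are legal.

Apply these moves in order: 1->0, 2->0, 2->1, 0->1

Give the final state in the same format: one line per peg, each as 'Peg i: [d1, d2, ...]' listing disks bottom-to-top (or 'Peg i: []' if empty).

Answer: Peg 0: [6, 4, 3]
Peg 1: [5, 2, 1]
Peg 2: []

Derivation:
After move 1 (1->0):
Peg 0: [6, 4, 3]
Peg 1: [5]
Peg 2: [2, 1]

After move 2 (2->0):
Peg 0: [6, 4, 3, 1]
Peg 1: [5]
Peg 2: [2]

After move 3 (2->1):
Peg 0: [6, 4, 3, 1]
Peg 1: [5, 2]
Peg 2: []

After move 4 (0->1):
Peg 0: [6, 4, 3]
Peg 1: [5, 2, 1]
Peg 2: []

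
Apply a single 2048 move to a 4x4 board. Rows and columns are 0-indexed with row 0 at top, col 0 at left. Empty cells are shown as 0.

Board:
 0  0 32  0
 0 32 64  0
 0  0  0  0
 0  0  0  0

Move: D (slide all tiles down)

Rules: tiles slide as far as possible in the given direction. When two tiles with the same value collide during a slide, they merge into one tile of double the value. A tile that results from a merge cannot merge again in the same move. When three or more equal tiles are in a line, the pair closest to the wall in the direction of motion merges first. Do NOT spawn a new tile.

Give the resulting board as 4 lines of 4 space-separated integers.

Slide down:
col 0: [0, 0, 0, 0] -> [0, 0, 0, 0]
col 1: [0, 32, 0, 0] -> [0, 0, 0, 32]
col 2: [32, 64, 0, 0] -> [0, 0, 32, 64]
col 3: [0, 0, 0, 0] -> [0, 0, 0, 0]

Answer:  0  0  0  0
 0  0  0  0
 0  0 32  0
 0 32 64  0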